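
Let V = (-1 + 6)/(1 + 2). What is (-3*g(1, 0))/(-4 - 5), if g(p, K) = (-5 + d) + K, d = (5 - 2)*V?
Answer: 0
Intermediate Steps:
V = 5/3 ≈ 1.6667
d = 5 (d = (5 - 2)*(5/3) = 3*(5/3) = 5)
g(p, K) = K (g(p, K) = (-5 + 5) + K = 0 + K = K)
(-3*g(1, 0))/(-4 - 5) = (-3*0)/(-4 - 5) = 0/(-9) = 0*(-1/9) = 0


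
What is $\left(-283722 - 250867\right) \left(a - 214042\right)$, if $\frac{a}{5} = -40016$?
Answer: $221385065858$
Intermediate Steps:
$a = -200080$ ($a = 5 \left(-40016\right) = -200080$)
$\left(-283722 - 250867\right) \left(a - 214042\right) = \left(-283722 - 250867\right) \left(-200080 - 214042\right) = \left(-283722 - 250867\right) \left(-414122\right) = \left(-534589\right) \left(-414122\right) = 221385065858$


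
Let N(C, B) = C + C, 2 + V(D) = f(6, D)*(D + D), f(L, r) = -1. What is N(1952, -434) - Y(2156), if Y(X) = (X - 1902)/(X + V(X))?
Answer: 4212543/1079 ≈ 3904.1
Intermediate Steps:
V(D) = -2 - 2*D (V(D) = -2 - (D + D) = -2 - 2*D)
N(C, B) = 2*C
Y(X) = (-1902 + X)/(-2 - X) (Y(X) = (X - 1902)/(X + (-2 - 2*X)) = (-1902 + X)/(-2 - X))
N(1952, -434) - Y(2156) = 2*1952 - (1902 - 1*2156)/(2 + 2156) = 3904 - (1902 - 2156)/2158 = 3904 - (-254)/2158 = 3904 - 1*(-127/1079) = 3904 + 127/1079 = 4212543/1079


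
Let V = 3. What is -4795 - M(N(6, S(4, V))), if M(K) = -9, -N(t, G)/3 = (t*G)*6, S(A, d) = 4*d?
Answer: -4786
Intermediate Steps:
N(t, G) = -18*G*t (N(t, G) = -3*t*G*6 = -3*G*t*6 = -18*G*t)
-4795 - M(N(6, S(4, V))) = -4795 - 1*(-9) = -4795 + 9 = -4786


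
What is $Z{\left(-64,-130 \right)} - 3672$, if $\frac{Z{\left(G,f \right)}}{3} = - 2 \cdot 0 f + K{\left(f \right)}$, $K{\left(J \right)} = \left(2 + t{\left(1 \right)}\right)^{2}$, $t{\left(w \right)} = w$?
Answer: $-3645$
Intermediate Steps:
$K{\left(J \right)} = 9$ ($K{\left(J \right)} = \left(2 + 1\right)^{2} = 3^{2} = 9$)
$Z{\left(G,f \right)} = 27$ ($Z{\left(G,f \right)} = 3 \left(- 2 \cdot 0 f + 9\right) = 3 \left(\left(-2\right) 0 + 9\right) = 3 \left(0 + 9\right) = 3 \cdot 9 = 27$)
$Z{\left(-64,-130 \right)} - 3672 = 27 - 3672 = -3645$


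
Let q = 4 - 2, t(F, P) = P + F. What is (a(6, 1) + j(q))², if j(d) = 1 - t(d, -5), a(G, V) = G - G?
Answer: 16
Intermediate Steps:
a(G, V) = 0
t(F, P) = F + P
q = 2
j(d) = 6 - d (j(d) = 1 - (d - 5) = 1 - (-5 + d) = 1 + (5 - d) = 6 - d)
(a(6, 1) + j(q))² = (0 + (6 - 1*2))² = (0 + (6 - 2))² = (0 + 4)² = 4² = 16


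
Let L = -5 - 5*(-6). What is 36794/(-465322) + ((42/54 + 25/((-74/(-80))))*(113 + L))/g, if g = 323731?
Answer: -561986814823/8360473179201 ≈ -0.067219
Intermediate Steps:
L = 25 (L = -5 + 30 = 25)
36794/(-465322) + ((42/54 + 25/((-74/(-80))))*(113 + L))/g = 36794/(-465322) + ((42/54 + 25/((-74/(-80))))*(113 + 25))/323731 = 36794*(-1/465322) + ((42*(1/54) + 25/((-74*(-1/80))))*138)*(1/323731) = -18397/232661 + ((7/9 + 25/(37/40))*138)*(1/323731) = -18397/232661 + ((7/9 + 25*(40/37))*138)*(1/323731) = -18397/232661 + ((7/9 + 1000/37)*138)*(1/323731) = -18397/232661 + ((9259/333)*138)*(1/323731) = -18397/232661 + (425914/111)*(1/323731) = -18397/232661 + 425914/35934141 = -561986814823/8360473179201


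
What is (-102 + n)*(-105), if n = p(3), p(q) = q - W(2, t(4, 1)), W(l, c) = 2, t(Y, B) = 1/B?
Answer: 10605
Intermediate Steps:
p(q) = -2 + q (p(q) = q - 1*2 = q - 2 = -2 + q)
n = 1 (n = -2 + 3 = 1)
(-102 + n)*(-105) = (-102 + 1)*(-105) = -101*(-105) = 10605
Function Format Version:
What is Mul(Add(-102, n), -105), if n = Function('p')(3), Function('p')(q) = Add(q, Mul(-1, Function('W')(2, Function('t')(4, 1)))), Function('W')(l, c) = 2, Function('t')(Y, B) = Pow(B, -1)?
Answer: 10605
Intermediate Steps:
Function('p')(q) = Add(-2, q) (Function('p')(q) = Add(q, Mul(-1, 2)) = Add(q, -2) = Add(-2, q))
n = 1 (n = Add(-2, 3) = 1)
Mul(Add(-102, n), -105) = Mul(Add(-102, 1), -105) = Mul(-101, -105) = 10605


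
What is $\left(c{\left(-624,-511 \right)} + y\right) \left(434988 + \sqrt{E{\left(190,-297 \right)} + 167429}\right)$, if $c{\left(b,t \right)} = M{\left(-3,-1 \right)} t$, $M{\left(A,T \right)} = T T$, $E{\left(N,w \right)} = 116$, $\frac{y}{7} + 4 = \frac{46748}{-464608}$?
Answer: $- \frac{6817103335539}{29038} - \frac{62687737 \sqrt{167545}}{116152} \approx -2.3499 \cdot 10^{8}$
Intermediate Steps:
$y = - \frac{3334065}{116152}$ ($y = -28 + 7 \frac{46748}{-464608} = -28 + 7 \cdot 46748 \left(- \frac{1}{464608}\right) = -28 + 7 \left(- \frac{11687}{116152}\right) = -28 - \frac{81809}{116152} = - \frac{3334065}{116152} \approx -28.704$)
$M{\left(A,T \right)} = T^{2}$
$c{\left(b,t \right)} = t$ ($c{\left(b,t \right)} = \left(-1\right)^{2} t = 1 t = t$)
$\left(c{\left(-624,-511 \right)} + y\right) \left(434988 + \sqrt{E{\left(190,-297 \right)} + 167429}\right) = \left(-511 - \frac{3334065}{116152}\right) \left(434988 + \sqrt{116 + 167429}\right) = - \frac{62687737 \left(434988 + \sqrt{167545}\right)}{116152} = - \frac{6817103335539}{29038} - \frac{62687737 \sqrt{167545}}{116152}$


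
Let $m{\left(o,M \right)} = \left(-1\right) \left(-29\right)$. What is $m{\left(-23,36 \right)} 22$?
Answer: $638$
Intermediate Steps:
$m{\left(o,M \right)} = 29$
$m{\left(-23,36 \right)} 22 = 29 \cdot 22 = 638$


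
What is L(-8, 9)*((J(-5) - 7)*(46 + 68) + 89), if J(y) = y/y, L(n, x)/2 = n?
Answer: 9520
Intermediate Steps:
L(n, x) = 2*n
J(y) = 1
L(-8, 9)*((J(-5) - 7)*(46 + 68) + 89) = (2*(-8))*((1 - 7)*(46 + 68) + 89) = -16*(-6*114 + 89) = -16*(-684 + 89) = -16*(-595) = 9520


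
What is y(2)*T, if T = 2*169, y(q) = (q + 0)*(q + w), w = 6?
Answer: 5408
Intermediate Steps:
y(q) = q*(6 + q) (y(q) = (q + 0)*(q + 6) = q*(6 + q))
T = 338
y(2)*T = (2*(6 + 2))*338 = (2*8)*338 = 16*338 = 5408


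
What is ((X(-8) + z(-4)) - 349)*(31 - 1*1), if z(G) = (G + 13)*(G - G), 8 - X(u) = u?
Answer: -9990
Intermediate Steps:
X(u) = 8 - u
z(G) = 0 (z(G) = (13 + G)*0 = 0)
((X(-8) + z(-4)) - 349)*(31 - 1*1) = (((8 - 1*(-8)) + 0) - 349)*(31 - 1*1) = (((8 + 8) + 0) - 349)*(31 - 1) = ((16 + 0) - 349)*30 = (16 - 349)*30 = -333*30 = -9990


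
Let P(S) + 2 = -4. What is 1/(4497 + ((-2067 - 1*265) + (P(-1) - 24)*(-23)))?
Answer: 1/2855 ≈ 0.00035026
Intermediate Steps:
P(S) = -6 (P(S) = -2 - 4 = -6)
1/(4497 + ((-2067 - 1*265) + (P(-1) - 24)*(-23))) = 1/(4497 + ((-2067 - 1*265) + (-6 - 24)*(-23))) = 1/(4497 + ((-2067 - 265) - 30*(-23))) = 1/(4497 + (-2332 + 690)) = 1/(4497 - 1642) = 1/2855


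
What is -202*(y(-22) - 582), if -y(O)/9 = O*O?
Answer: 997476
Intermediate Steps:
y(O) = -9*O² (y(O) = -9*O*O = -9*O²)
-202*(y(-22) - 582) = -202*(-9*(-22)² - 582) = -202*(-9*484 - 582) = -202*(-4356 - 582) = -202*(-4938) = 997476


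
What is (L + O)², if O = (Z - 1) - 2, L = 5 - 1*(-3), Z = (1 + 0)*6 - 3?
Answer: 64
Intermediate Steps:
Z = 3 (Z = 1*6 - 3 = 6 - 3 = 3)
L = 8 (L = 5 + 3 = 8)
O = 0 (O = (3 - 1) - 2 = 2 - 2 = 0)
(L + O)² = (8 + 0)² = 8² = 64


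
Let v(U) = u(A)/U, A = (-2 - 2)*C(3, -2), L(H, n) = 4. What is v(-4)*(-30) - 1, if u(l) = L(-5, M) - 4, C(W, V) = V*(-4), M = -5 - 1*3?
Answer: -1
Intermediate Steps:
M = -8 (M = -5 - 3 = -8)
C(W, V) = -4*V
A = -32 (A = (-2 - 2)*(-4*(-2)) = -4*8 = -32)
u(l) = 0 (u(l) = 4 - 4 = 0)
v(U) = 0 (v(U) = 0/U = 0)
v(-4)*(-30) - 1 = 0*(-30) - 1 = 0 - 1 = -1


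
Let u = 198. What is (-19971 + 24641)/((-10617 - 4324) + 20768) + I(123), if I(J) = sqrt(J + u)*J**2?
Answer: 4670/5827 + 15129*sqrt(321) ≈ 2.7106e+5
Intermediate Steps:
I(J) = J**2*sqrt(198 + J) (I(J) = sqrt(J + 198)*J**2 = sqrt(198 + J)*J**2 = J**2*sqrt(198 + J))
(-19971 + 24641)/((-10617 - 4324) + 20768) + I(123) = (-19971 + 24641)/((-10617 - 4324) + 20768) + 123**2*sqrt(198 + 123) = 4670/(-14941 + 20768) + 15129*sqrt(321) = 4670/5827 + 15129*sqrt(321)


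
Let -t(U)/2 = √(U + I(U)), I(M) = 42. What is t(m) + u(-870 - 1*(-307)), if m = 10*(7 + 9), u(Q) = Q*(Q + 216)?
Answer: 195361 - 2*√202 ≈ 1.9533e+5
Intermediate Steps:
u(Q) = Q*(216 + Q)
m = 160 (m = 10*16 = 160)
t(U) = -2*√(42 + U) (t(U) = -2*√(U + 42) = -2*√(42 + U))
t(m) + u(-870 - 1*(-307)) = -2*√(42 + 160) + (-870 - 1*(-307))*(216 + (-870 - 1*(-307))) = -2*√202 + (-870 + 307)*(216 + (-870 + 307)) = -2*√202 - 563*(216 - 563) = -2*√202 - 563*(-347) = -2*√202 + 195361 = 195361 - 2*√202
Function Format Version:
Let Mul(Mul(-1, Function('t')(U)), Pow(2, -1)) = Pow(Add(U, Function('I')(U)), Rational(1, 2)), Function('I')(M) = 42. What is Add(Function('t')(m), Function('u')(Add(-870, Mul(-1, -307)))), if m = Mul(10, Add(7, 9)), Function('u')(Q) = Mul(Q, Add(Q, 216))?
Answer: Add(195361, Mul(-2, Pow(202, Rational(1, 2)))) ≈ 1.9533e+5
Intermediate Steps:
Function('u')(Q) = Mul(Q, Add(216, Q))
m = 160 (m = Mul(10, 16) = 160)
Function('t')(U) = Mul(-2, Pow(Add(42, U), Rational(1, 2))) (Function('t')(U) = Mul(-2, Pow(Add(U, 42), Rational(1, 2))) = Mul(-2, Pow(Add(42, U), Rational(1, 2))))
Add(Function('t')(m), Function('u')(Add(-870, Mul(-1, -307)))) = Add(Mul(-2, Pow(Add(42, 160), Rational(1, 2))), Mul(Add(-870, Mul(-1, -307)), Add(216, Add(-870, Mul(-1, -307))))) = Add(Mul(-2, Pow(202, Rational(1, 2))), Mul(Add(-870, 307), Add(216, Add(-870, 307)))) = Add(Mul(-2, Pow(202, Rational(1, 2))), Mul(-563, Add(216, -563))) = Add(Mul(-2, Pow(202, Rational(1, 2))), Mul(-563, -347)) = Add(Mul(-2, Pow(202, Rational(1, 2))), 195361) = Add(195361, Mul(-2, Pow(202, Rational(1, 2))))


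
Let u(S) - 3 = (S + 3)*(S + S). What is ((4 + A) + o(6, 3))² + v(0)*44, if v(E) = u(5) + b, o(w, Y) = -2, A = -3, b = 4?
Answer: 3829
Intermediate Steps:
u(S) = 3 + 2*S*(3 + S) (u(S) = 3 + (S + 3)*(S + S) = 3 + (3 + S)*(2*S) = 3 + 2*S*(3 + S))
v(E) = 87 (v(E) = (3 + 2*5² + 6*5) + 4 = (3 + 2*25 + 30) + 4 = (3 + 50 + 30) + 4 = 83 + 4 = 87)
((4 + A) + o(6, 3))² + v(0)*44 = ((4 - 3) - 2)² + 87*44 = (1 - 2)² + 3828 = (-1)² + 3828 = 1 + 3828 = 3829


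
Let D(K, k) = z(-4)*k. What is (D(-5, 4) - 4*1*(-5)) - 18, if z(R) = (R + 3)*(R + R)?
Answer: 34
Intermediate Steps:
z(R) = 2*R*(3 + R) (z(R) = (3 + R)*(2*R) = 2*R*(3 + R))
D(K, k) = 8*k (D(K, k) = (2*(-4)*(3 - 4))*k = (2*(-4)*(-1))*k = 8*k)
(D(-5, 4) - 4*1*(-5)) - 18 = (8*4 - 4*1*(-5)) - 18 = (32 - 4*(-5)) - 18 = (32 + 20) - 18 = 52 - 18 = 34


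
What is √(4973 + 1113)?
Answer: √6086 ≈ 78.013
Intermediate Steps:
√(4973 + 1113) = √6086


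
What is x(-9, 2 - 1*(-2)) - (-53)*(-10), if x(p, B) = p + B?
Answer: -535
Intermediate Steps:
x(p, B) = B + p
x(-9, 2 - 1*(-2)) - (-53)*(-10) = ((2 - 1*(-2)) - 9) - (-53)*(-10) = ((2 + 2) - 9) - 53*10 = (4 - 9) - 530 = -5 - 530 = -535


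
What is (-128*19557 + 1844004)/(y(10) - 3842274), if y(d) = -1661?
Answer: 659292/3843935 ≈ 0.17151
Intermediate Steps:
(-128*19557 + 1844004)/(y(10) - 3842274) = (-128*19557 + 1844004)/(-1661 - 3842274) = (-2503296 + 1844004)/(-3843935) = -659292*(-1/3843935) = 659292/3843935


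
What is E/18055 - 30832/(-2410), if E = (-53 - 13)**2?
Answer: 56716972/4351255 ≈ 13.035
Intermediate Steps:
E = 4356 (E = (-66)**2 = 4356)
E/18055 - 30832/(-2410) = 4356/18055 - 30832/(-2410) = 4356*(1/18055) - 30832*(-1/2410) = 4356/18055 + 15416/1205 = 56716972/4351255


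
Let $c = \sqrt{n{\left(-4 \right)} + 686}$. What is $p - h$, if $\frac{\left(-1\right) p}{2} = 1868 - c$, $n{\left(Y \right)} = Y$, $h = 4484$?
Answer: $-8220 + 2 \sqrt{682} \approx -8167.8$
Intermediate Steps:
$c = \sqrt{682}$ ($c = \sqrt{-4 + 686} = \sqrt{682} \approx 26.115$)
$p = -3736 + 2 \sqrt{682}$ ($p = - 2 \left(1868 - \sqrt{682}\right) = -3736 + 2 \sqrt{682} \approx -3683.8$)
$p - h = \left(-3736 + 2 \sqrt{682}\right) - 4484 = -8220 + 2 \sqrt{682}$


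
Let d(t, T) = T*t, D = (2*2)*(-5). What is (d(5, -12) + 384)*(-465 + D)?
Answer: -157140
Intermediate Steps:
D = -20 (D = 4*(-5) = -20)
(d(5, -12) + 384)*(-465 + D) = (-12*5 + 384)*(-465 - 20) = (-60 + 384)*(-485) = 324*(-485) = -157140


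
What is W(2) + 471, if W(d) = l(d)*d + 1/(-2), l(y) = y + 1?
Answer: 953/2 ≈ 476.50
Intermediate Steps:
l(y) = 1 + y
W(d) = -1/2 + d*(1 + d) (W(d) = (1 + d)*d + 1/(-2) = d*(1 + d) - 1/2 = -1/2 + d*(1 + d))
W(2) + 471 = (-1/2 + 2 + 2**2) + 471 = (-1/2 + 2 + 4) + 471 = 11/2 + 471 = 953/2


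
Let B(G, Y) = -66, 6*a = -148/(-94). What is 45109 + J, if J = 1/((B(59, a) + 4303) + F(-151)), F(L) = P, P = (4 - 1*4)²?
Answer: 191126834/4237 ≈ 45109.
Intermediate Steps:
a = 37/141 (a = (-148/(-94))/6 = (-148*(-1/94))/6 = (⅙)*(74/47) = 37/141 ≈ 0.26241)
P = 0 (P = (4 - 4)² = 0² = 0)
F(L) = 0
J = 1/4237 (J = 1/((-66 + 4303) + 0) = 1/(4237 + 0) = 1/4237 ≈ 0.00023602)
45109 + J = 45109 + 1/4237 = 191126834/4237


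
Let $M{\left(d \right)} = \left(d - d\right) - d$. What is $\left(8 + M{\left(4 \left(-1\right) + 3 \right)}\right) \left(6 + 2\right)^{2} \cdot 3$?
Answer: $1728$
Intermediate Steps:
$M{\left(d \right)} = - d$ ($M{\left(d \right)} = 0 - d = - d$)
$\left(8 + M{\left(4 \left(-1\right) + 3 \right)}\right) \left(6 + 2\right)^{2} \cdot 3 = \left(8 - \left(4 \left(-1\right) + 3\right)\right) \left(6 + 2\right)^{2} \cdot 3 = \left(8 - \left(-4 + 3\right)\right) 8^{2} \cdot 3 = \left(8 - -1\right) 64 \cdot 3 = \left(8 + 1\right) 64 \cdot 3 = 9 \cdot 64 \cdot 3 = 576 \cdot 3 = 1728$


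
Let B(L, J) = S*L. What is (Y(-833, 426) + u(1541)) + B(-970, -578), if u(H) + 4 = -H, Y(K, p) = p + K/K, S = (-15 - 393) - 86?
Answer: 478062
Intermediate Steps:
S = -494 (S = -408 - 86 = -494)
B(L, J) = -494*L
Y(K, p) = 1 + p (Y(K, p) = p + 1 = 1 + p)
u(H) = -4 - H
(Y(-833, 426) + u(1541)) + B(-970, -578) = ((1 + 426) + (-4 - 1*1541)) - 494*(-970) = (427 + (-4 - 1541)) + 479180 = (427 - 1545) + 479180 = -1118 + 479180 = 478062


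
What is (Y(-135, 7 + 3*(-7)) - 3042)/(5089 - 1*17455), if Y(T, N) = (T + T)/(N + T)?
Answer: 25166/102363 ≈ 0.24585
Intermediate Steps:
Y(T, N) = 2*T/(N + T) (Y(T, N) = (2*T)/(N + T) = 2*T/(N + T))
(Y(-135, 7 + 3*(-7)) - 3042)/(5089 - 1*17455) = (2*(-135)/((7 + 3*(-7)) - 135) - 3042)/(5089 - 1*17455) = (2*(-135)/((7 - 21) - 135) - 3042)/(5089 - 17455) = (2*(-135)/(-14 - 135) - 3042)/(-12366) = (2*(-135)/(-149) - 3042)*(-1/12366) = (2*(-135)*(-1/149) - 3042)*(-1/12366) = (270/149 - 3042)*(-1/12366) = -452988/149*(-1/12366) = 25166/102363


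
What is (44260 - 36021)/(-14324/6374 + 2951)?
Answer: 3751099/1342525 ≈ 2.7941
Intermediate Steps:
(44260 - 36021)/(-14324/6374 + 2951) = 8239/(-14324*1/6374 + 2951) = 8239/(-7162/3187 + 2951) = 8239/(9397675/3187) = 8239*(3187/9397675) = 3751099/1342525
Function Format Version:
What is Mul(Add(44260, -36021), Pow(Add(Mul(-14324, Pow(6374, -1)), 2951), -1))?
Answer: Rational(3751099, 1342525) ≈ 2.7941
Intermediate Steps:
Mul(Add(44260, -36021), Pow(Add(Mul(-14324, Pow(6374, -1)), 2951), -1)) = Mul(8239, Pow(Add(Mul(-14324, Rational(1, 6374)), 2951), -1)) = Mul(8239, Pow(Add(Rational(-7162, 3187), 2951), -1)) = Mul(8239, Pow(Rational(9397675, 3187), -1)) = Mul(8239, Rational(3187, 9397675)) = Rational(3751099, 1342525)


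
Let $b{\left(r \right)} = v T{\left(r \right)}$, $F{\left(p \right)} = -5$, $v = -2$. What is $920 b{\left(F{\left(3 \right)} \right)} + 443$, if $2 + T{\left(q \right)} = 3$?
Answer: $-1397$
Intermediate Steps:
$T{\left(q \right)} = 1$ ($T{\left(q \right)} = -2 + 3 = 1$)
$b{\left(r \right)} = -2$ ($b{\left(r \right)} = \left(-2\right) 1 = -2$)
$920 b{\left(F{\left(3 \right)} \right)} + 443 = 920 \left(-2\right) + 443 = -1840 + 443 = -1397$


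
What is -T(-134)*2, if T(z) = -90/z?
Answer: -90/67 ≈ -1.3433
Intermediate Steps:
-T(-134)*2 = -(-90/(-134))*2 = -(-90*(-1/134))*2 = -45*2/67 = -1*90/67 = -90/67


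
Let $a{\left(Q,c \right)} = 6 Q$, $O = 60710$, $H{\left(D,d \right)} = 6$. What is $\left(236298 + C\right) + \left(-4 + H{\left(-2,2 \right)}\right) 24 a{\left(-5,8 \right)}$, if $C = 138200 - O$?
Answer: $312348$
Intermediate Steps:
$C = 77490$ ($C = 138200 - 60710 = 77490$)
$\left(236298 + C\right) + \left(-4 + H{\left(-2,2 \right)}\right) 24 a{\left(-5,8 \right)} = \left(236298 + 77490\right) + \left(-4 + 6\right) 24 \cdot 6 \left(-5\right) = 313788 + 2 \cdot 24 \left(-30\right) = 313788 + 48 \left(-30\right) = 313788 - 1440 = 312348$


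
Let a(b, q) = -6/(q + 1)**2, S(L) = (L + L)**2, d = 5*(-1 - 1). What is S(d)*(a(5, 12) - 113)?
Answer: -7641200/169 ≈ -45214.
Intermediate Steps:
d = -10 (d = 5*(-2) = -10)
S(L) = 4*L**2 (S(L) = (2*L)**2 = 4*L**2)
a(b, q) = -6/(1 + q)**2
S(d)*(a(5, 12) - 113) = (4*(-10)**2)*(-6/(1 + 12)**2 - 113) = (4*100)*(-6/13**2 - 113) = 400*(-6*1/169 - 113) = 400*(-6/169 - 113) = 400*(-19103/169) = -7641200/169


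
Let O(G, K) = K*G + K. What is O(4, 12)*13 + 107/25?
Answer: 19607/25 ≈ 784.28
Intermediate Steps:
O(G, K) = K + G*K (O(G, K) = G*K + K = K + G*K)
O(4, 12)*13 + 107/25 = (12*(1 + 4))*13 + 107/25 = (12*5)*13 + 107*(1/25) = 60*13 + 107/25 = 780 + 107/25 = 19607/25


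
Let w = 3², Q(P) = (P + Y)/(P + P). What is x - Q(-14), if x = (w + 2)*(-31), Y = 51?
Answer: -9511/28 ≈ -339.68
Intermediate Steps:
Q(P) = (51 + P)/(2*P) (Q(P) = (P + 51)/(P + P) = (51 + P)/((2*P)) = (51 + P)*(1/(2*P)) = (51 + P)/(2*P))
w = 9
x = -341 (x = (9 + 2)*(-31) = 11*(-31) = -341)
x - Q(-14) = -341 - (51 - 14)/(2*(-14)) = -341 - (-1)*37/(2*14) = -341 - 1*(-37/28) = -341 + 37/28 = -9511/28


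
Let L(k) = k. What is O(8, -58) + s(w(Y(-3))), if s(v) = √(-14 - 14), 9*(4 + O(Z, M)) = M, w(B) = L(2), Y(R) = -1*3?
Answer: -94/9 + 2*I*√7 ≈ -10.444 + 5.2915*I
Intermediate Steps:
Y(R) = -3
w(B) = 2
O(Z, M) = -4 + M/9
s(v) = 2*I*√7 (s(v) = √(-28) = 2*I*√7)
O(8, -58) + s(w(Y(-3))) = (-4 + (⅑)*(-58)) + 2*I*√7 = (-4 - 58/9) + 2*I*√7 = -94/9 + 2*I*√7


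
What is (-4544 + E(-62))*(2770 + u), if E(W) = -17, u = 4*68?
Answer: -13874562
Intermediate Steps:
u = 272
(-4544 + E(-62))*(2770 + u) = (-4544 - 17)*(2770 + 272) = -4561*3042 = -13874562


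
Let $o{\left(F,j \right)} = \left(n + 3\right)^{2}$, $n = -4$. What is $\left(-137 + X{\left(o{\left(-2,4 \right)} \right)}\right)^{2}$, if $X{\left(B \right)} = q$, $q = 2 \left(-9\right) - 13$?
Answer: $28224$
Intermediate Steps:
$o{\left(F,j \right)} = 1$ ($o{\left(F,j \right)} = \left(-4 + 3\right)^{2} = \left(-1\right)^{2} = 1$)
$q = -31$ ($q = -18 - 13 = -31$)
$X{\left(B \right)} = -31$
$\left(-137 + X{\left(o{\left(-2,4 \right)} \right)}\right)^{2} = \left(-137 - 31\right)^{2} = \left(-168\right)^{2} = 28224$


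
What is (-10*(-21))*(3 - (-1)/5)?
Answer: 672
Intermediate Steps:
(-10*(-21))*(3 - (-1)/5) = 210*(3 - (-1)/5) = 210*(3 - 1*(-⅕)) = 210*(3 + ⅕) = 210*(16/5) = 672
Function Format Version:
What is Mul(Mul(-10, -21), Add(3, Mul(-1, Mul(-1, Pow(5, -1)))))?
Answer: 672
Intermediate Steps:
Mul(Mul(-10, -21), Add(3, Mul(-1, Mul(-1, Pow(5, -1))))) = Mul(210, Add(3, Mul(-1, Mul(-1, Rational(1, 5))))) = Mul(210, Add(3, Mul(-1, Rational(-1, 5)))) = Mul(210, Add(3, Rational(1, 5))) = Mul(210, Rational(16, 5)) = 672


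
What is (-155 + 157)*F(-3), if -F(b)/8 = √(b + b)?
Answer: -16*I*√6 ≈ -39.192*I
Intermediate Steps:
F(b) = -8*√2*√b (F(b) = -8*√(b + b) = -8*√2*√b)
(-155 + 157)*F(-3) = (-155 + 157)*(-8*√2*√(-3)) = 2*(-8*√2*I*√3) = 2*(-8*I*√6) = -16*I*√6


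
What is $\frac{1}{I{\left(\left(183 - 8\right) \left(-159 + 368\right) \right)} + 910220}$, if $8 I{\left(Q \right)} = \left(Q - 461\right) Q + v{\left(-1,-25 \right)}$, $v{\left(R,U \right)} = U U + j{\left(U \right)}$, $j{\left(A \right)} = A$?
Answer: $\frac{4}{664075955} \approx 6.0234 \cdot 10^{-9}$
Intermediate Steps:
$v{\left(R,U \right)} = U + U^{2}$ ($v{\left(R,U \right)} = U U + U = U^{2} + U = U + U^{2}$)
$I{\left(Q \right)} = 75 + \frac{Q \left(-461 + Q\right)}{8}$ ($I{\left(Q \right)} = \frac{\left(Q - 461\right) Q - 25 \left(1 - 25\right)}{8} = \frac{\left(-461 + Q\right) Q - -600}{8} = \frac{Q \left(-461 + Q\right) + 600}{8} = \frac{600 + Q \left(-461 + Q\right)}{8} = 75 + \frac{Q \left(-461 + Q\right)}{8}$)
$\frac{1}{I{\left(\left(183 - 8\right) \left(-159 + 368\right) \right)} + 910220} = \frac{1}{\left(75 - \frac{461 \left(183 - 8\right) \left(-159 + 368\right)}{8} + \frac{\left(\left(183 - 8\right) \left(-159 + 368\right)\right)^{2}}{8}\right) + 910220} = \frac{1}{\left(75 - \frac{461 \cdot 175 \cdot 209}{8} + \frac{\left(175 \cdot 209\right)^{2}}{8}\right) + 910220} = \frac{1}{\left(75 - \frac{16861075}{8} + \frac{36575^{2}}{8}\right) + 910220} = \frac{1}{\left(75 - \frac{16861075}{8} + \frac{1}{8} \cdot 1337730625\right) + 910220} = \frac{1}{\left(75 - \frac{16861075}{8} + \frac{1337730625}{8}\right) + 910220} = \frac{1}{\frac{660435075}{4} + 910220} = \frac{1}{\frac{664075955}{4}} = \frac{4}{664075955}$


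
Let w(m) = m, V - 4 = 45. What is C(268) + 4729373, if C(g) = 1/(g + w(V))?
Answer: 1499211242/317 ≈ 4.7294e+6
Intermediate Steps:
V = 49 (V = 4 + 45 = 49)
C(g) = 1/(49 + g) (C(g) = 1/(g + 49) = 1/(49 + g))
C(268) + 4729373 = 1/(49 + 268) + 4729373 = 1/317 + 4729373 = 1499211242/317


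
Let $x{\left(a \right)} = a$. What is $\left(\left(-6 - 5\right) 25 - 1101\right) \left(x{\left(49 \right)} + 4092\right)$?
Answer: $-5698016$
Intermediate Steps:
$\left(\left(-6 - 5\right) 25 - 1101\right) \left(x{\left(49 \right)} + 4092\right) = \left(\left(-6 - 5\right) 25 - 1101\right) \left(49 + 4092\right) = \left(\left(-11\right) 25 - 1101\right) 4141 = \left(-275 - 1101\right) 4141 = \left(-1376\right) 4141 = -5698016$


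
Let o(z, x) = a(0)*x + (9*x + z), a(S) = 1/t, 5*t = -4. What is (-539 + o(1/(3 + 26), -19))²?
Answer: 6336319201/13456 ≈ 4.7089e+5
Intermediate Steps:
t = -⅘ (t = (⅕)*(-4) = -⅘ ≈ -0.80000)
a(S) = -5/4 (a(S) = 1/(-⅘) = 1*(-5/4) = -5/4)
o(z, x) = z + 31*x/4 (o(z, x) = -5*x/4 + (9*x + z) = -5*x/4 + (z + 9*x) = z + 31*x/4)
(-539 + o(1/(3 + 26), -19))² = (-539 + (1/(3 + 26) + (31/4)*(-19)))² = (-539 + (1/29 - 589/4))² = (-539 - 17077/116)² = (-79601/116)² = 6336319201/13456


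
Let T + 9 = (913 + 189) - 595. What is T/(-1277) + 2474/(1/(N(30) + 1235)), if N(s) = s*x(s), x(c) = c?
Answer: 6745100732/1277 ≈ 5.2820e+6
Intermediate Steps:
N(s) = s² (N(s) = s*s = s²)
T = 498 (T = -9 + ((913 + 189) - 595) = -9 + (1102 - 595) = -9 + 507 = 498)
T/(-1277) + 2474/(1/(N(30) + 1235)) = 498/(-1277) + 2474/(1/(30² + 1235)) = 498*(-1/1277) + 2474/(1/(900 + 1235)) = -498/1277 + 2474/(1/2135) = -498/1277 + 2474*2135 = -498/1277 + 5281990 = 6745100732/1277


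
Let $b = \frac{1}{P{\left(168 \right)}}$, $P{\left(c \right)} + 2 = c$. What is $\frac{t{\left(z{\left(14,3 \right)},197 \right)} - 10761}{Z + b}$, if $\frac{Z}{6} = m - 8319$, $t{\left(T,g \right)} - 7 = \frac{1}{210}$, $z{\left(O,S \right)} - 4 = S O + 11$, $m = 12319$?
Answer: $- \frac{187442137}{418320105} \approx -0.44808$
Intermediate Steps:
$P{\left(c \right)} = -2 + c$
$z{\left(O,S \right)} = 15 + O S$ ($z{\left(O,S \right)} = 4 + \left(S O + 11\right) = 4 + \left(O S + 11\right) = 4 + \left(11 + O S\right) = 15 + O S$)
$t{\left(T,g \right)} = \frac{1471}{210}$ ($t{\left(T,g \right)} = 7 + \frac{1}{210} = \frac{1471}{210}$)
$Z = 24000$ ($Z = 6 \left(12319 - 8319\right) = 6 \cdot 4000 = 24000$)
$b = \frac{1}{166}$ ($b = \frac{1}{-2 + 168} = \frac{1}{166} \approx 0.0060241$)
$\frac{t{\left(z{\left(14,3 \right)},197 \right)} - 10761}{Z + b} = \frac{\frac{1471}{210} - 10761}{24000 + \frac{1}{166}} = - \frac{2258339}{210 \cdot \frac{3984001}{166}} = \left(- \frac{2258339}{210}\right) \frac{166}{3984001} = - \frac{187442137}{418320105}$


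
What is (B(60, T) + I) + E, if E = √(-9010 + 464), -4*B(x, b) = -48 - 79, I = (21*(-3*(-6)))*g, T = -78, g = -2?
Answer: -2897/4 + I*√8546 ≈ -724.25 + 92.445*I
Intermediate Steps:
I = -756 (I = (21*(-3*(-6)))*(-2) = (21*18)*(-2) = 378*(-2) = -756)
B(x, b) = 127/4 (B(x, b) = -(-48 - 79)/4 = -¼*(-127) = 127/4)
E = I*√8546 (E = √(-8546) = I*√8546 ≈ 92.445*I)
(B(60, T) + I) + E = (127/4 - 756) + I*√8546 = -2897/4 + I*√8546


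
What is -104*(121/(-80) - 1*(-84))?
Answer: -85787/10 ≈ -8578.7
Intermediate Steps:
-104*(121/(-80) - 1*(-84)) = -104*(121*(-1/80) + 84) = -104*(-121/80 + 84) = -104*6599/80 = -85787/10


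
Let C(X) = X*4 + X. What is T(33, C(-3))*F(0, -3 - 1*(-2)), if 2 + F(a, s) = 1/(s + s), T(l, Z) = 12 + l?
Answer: -225/2 ≈ -112.50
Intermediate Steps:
C(X) = 5*X (C(X) = 4*X + X = 5*X)
F(a, s) = -2 + 1/(2*s) (F(a, s) = -2 + 1/(s + s) = -2 + 1/(2*s))
T(33, C(-3))*F(0, -3 - 1*(-2)) = (12 + 33)*(-2 + 1/(2*(-3 - 1*(-2)))) = 45*(-2 + 1/(2*(-3 + 2))) = 45*(-2 + (½)/(-1)) = 45*(-2 + (½)*(-1)) = 45*(-2 - ½) = 45*(-5/2) = -225/2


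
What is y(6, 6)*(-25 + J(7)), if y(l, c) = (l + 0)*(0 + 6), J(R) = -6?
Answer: -1116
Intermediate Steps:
y(l, c) = 6*l (y(l, c) = l*6 = 6*l)
y(6, 6)*(-25 + J(7)) = (6*6)*(-25 - 6) = 36*(-31) = -1116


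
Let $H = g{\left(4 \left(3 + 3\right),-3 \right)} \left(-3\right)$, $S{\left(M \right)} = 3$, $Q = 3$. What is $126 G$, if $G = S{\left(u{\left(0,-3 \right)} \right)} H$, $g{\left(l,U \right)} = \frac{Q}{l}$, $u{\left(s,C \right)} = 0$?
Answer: $- \frac{567}{4} \approx -141.75$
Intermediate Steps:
$g{\left(l,U \right)} = \frac{3}{l}$
$H = - \frac{3}{8}$ ($H = \frac{3}{4 \left(3 + 3\right)} \left(-3\right) = \frac{3}{4 \cdot 6} \left(-3\right) = \frac{3}{24} \left(-3\right) = 3 \cdot \frac{1}{24} \left(-3\right) = \frac{1}{8} \left(-3\right) = - \frac{3}{8} \approx -0.375$)
$G = - \frac{9}{8}$ ($G = 3 \left(- \frac{3}{8}\right) = - \frac{9}{8} \approx -1.125$)
$126 G = 126 \left(- \frac{9}{8}\right) = - \frac{567}{4}$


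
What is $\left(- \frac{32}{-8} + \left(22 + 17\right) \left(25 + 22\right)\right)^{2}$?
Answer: $3374569$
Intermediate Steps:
$\left(- \frac{32}{-8} + \left(22 + 17\right) \left(25 + 22\right)\right)^{2} = \left(\left(-32\right) \left(- \frac{1}{8}\right) + 39 \cdot 47\right)^{2} = \left(4 + 1833\right)^{2} = 1837^{2} = 3374569$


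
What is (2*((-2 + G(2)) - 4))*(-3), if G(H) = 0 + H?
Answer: 24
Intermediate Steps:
G(H) = H
(2*((-2 + G(2)) - 4))*(-3) = (2*((-2 + 2) - 4))*(-3) = (2*(0 - 4))*(-3) = (2*(-4))*(-3) = -8*(-3) = 24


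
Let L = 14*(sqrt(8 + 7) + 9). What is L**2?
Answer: 18816 + 3528*sqrt(15) ≈ 32480.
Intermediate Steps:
L = 126 + 14*sqrt(15) (L = 14*(sqrt(15) + 9) = 14*(9 + sqrt(15)) = 126 + 14*sqrt(15) ≈ 180.22)
L**2 = (126 + 14*sqrt(15))**2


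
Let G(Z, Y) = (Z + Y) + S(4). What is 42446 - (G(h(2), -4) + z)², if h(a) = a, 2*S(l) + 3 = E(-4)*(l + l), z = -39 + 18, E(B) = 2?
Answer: 168695/4 ≈ 42174.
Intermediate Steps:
z = -21
S(l) = -3/2 + 2*l (S(l) = -3/2 + (2*(l + l))/2 = -3/2 + (2*(2*l))/2 = -3/2 + (4*l)/2 = -3/2 + 2*l)
G(Z, Y) = 13/2 + Y + Z (G(Z, Y) = (Z + Y) + (-3/2 + 2*4) = (Y + Z) + (-3/2 + 8) = (Y + Z) + 13/2 = 13/2 + Y + Z)
42446 - (G(h(2), -4) + z)² = 42446 - ((13/2 - 4 + 2) - 21)² = 42446 - (9/2 - 21)² = 42446 - (-33/2)² = 42446 - 1*1089/4 = 42446 - 1089/4 = 168695/4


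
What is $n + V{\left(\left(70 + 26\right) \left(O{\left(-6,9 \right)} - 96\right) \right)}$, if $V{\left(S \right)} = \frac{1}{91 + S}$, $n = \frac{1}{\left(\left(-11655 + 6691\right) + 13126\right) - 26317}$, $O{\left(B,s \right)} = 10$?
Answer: $- \frac{5264}{29647115} \approx -0.00017756$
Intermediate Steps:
$n = - \frac{1}{18155}$ ($n = \frac{1}{\left(-4964 + 13126\right) - 26317} = \frac{1}{8162 - 26317} = \frac{1}{-18155} = - \frac{1}{18155} \approx -5.5081 \cdot 10^{-5}$)
$n + V{\left(\left(70 + 26\right) \left(O{\left(-6,9 \right)} - 96\right) \right)} = - \frac{1}{18155} + \frac{1}{91 + \left(70 + 26\right) \left(10 - 96\right)} = - \frac{1}{18155} + \frac{1}{91 + 96 \left(-86\right)} = - \frac{1}{18155} + \frac{1}{91 - 8256} = - \frac{1}{18155} + \frac{1}{-8165} = - \frac{1}{18155} - \frac{1}{8165} = - \frac{5264}{29647115}$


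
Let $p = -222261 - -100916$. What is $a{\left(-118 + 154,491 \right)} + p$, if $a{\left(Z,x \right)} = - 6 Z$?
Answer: $-121561$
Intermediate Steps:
$p = -121345$ ($p = -222261 + 100916 = -121345$)
$a{\left(-118 + 154,491 \right)} + p = - 6 \left(-118 + 154\right) - 121345 = \left(-6\right) 36 - 121345 = -216 - 121345 = -121561$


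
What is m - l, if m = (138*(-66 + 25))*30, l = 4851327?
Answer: -5021067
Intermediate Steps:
m = -169740 (m = (138*(-41))*30 = -5658*30 = -169740)
m - l = -169740 - 1*4851327 = -169740 - 4851327 = -5021067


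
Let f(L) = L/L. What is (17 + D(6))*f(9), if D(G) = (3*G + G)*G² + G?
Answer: 887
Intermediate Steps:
f(L) = 1
D(G) = G + 4*G³ (D(G) = (4*G)*G² + G = 4*G³ + G = G + 4*G³)
(17 + D(6))*f(9) = (17 + (6 + 4*6³))*1 = (17 + (6 + 4*216))*1 = (17 + (6 + 864))*1 = (17 + 870)*1 = 887*1 = 887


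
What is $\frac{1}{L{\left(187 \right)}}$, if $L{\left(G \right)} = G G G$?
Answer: $\frac{1}{6539203} \approx 1.5292 \cdot 10^{-7}$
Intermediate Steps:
$L{\left(G \right)} = G^{3}$ ($L{\left(G \right)} = G^{2} G = G^{3}$)
$\frac{1}{L{\left(187 \right)}} = \frac{1}{187^{3}} = \frac{1}{6539203}$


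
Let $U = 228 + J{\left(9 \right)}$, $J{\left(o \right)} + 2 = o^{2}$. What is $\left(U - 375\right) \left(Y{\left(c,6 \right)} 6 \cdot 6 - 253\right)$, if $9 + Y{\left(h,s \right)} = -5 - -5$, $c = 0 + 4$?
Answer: $39236$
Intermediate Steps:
$J{\left(o \right)} = -2 + o^{2}$
$c = 4$
$Y{\left(h,s \right)} = -9$ ($Y{\left(h,s \right)} = -9 - 0 = -9 + \left(-5 + 5\right) = -9 + 0 = -9$)
$U = 307$ ($U = 228 - \left(2 - 9^{2}\right) = 228 + \left(-2 + 81\right) = 228 + 79 = 307$)
$\left(U - 375\right) \left(Y{\left(c,6 \right)} 6 \cdot 6 - 253\right) = \left(307 - 375\right) \left(\left(-9\right) 6 \cdot 6 - 253\right) = - 68 \left(\left(-54\right) 6 - 253\right) = - 68 \left(-324 - 253\right) = \left(-68\right) \left(-577\right) = 39236$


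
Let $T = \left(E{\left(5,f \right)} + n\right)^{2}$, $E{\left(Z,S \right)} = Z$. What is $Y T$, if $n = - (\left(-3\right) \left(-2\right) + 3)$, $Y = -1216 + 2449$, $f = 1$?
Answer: $19728$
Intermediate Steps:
$Y = 1233$
$n = -9$ ($n = - (6 + 3) = \left(-1\right) 9 = -9$)
$T = 16$ ($T = \left(5 - 9\right)^{2} = \left(-4\right)^{2} = 16$)
$Y T = 1233 \cdot 16 = 19728$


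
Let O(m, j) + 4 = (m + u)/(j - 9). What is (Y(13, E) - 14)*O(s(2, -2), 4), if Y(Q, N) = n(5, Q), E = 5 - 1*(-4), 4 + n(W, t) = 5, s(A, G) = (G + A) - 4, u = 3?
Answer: 247/5 ≈ 49.400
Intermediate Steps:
s(A, G) = -4 + A + G (s(A, G) = (A + G) - 4 = -4 + A + G)
O(m, j) = -4 + (3 + m)/(-9 + j) (O(m, j) = -4 + (m + 3)/(j - 9) = -4 + (3 + m)/(-9 + j))
n(W, t) = 1 (n(W, t) = -4 + 5 = 1)
E = 9 (E = 5 + 4 = 9)
Y(Q, N) = 1
(Y(13, E) - 14)*O(s(2, -2), 4) = (1 - 14)*((39 + (-4 + 2 - 2) - 4*4)/(-9 + 4)) = -13*(39 - 4 - 16)/(-5) = -(-13)*19/5 = -13*(-19/5) = 247/5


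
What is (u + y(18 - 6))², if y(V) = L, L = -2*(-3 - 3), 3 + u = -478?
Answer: 219961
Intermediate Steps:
u = -481 (u = -3 - 478 = -481)
L = 12 (L = -2*(-6) = 12)
y(V) = 12
(u + y(18 - 6))² = (-481 + 12)² = (-469)² = 219961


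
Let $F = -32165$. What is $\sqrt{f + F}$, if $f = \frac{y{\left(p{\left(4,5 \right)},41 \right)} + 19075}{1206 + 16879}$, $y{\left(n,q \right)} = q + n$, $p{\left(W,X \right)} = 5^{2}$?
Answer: $\frac{2 i \sqrt{2629942781785}}{18085} \approx 179.34 i$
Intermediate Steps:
$p{\left(W,X \right)} = 25$
$y{\left(n,q \right)} = n + q$
$f = \frac{19141}{18085}$ ($f = \frac{\left(25 + 41\right) + 19075}{1206 + 16879} = \frac{66 + 19075}{18085} = 19141 \cdot \frac{1}{18085} = \frac{19141}{18085} \approx 1.0584$)
$\sqrt{f + F} = \sqrt{\frac{19141}{18085} - 32165} = \sqrt{- \frac{581684884}{18085}} = \frac{2 i \sqrt{2629942781785}}{18085}$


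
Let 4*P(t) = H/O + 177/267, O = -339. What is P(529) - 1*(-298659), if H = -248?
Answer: 36043404829/120684 ≈ 2.9866e+5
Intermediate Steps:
P(t) = 42073/120684 (P(t) = (-248/(-339) + 177/267)/4 = (-248*(-1/339) + 177*(1/267))/4 = (248/339 + 59/89)/4 = (¼)*(42073/30171) = 42073/120684)
P(529) - 1*(-298659) = 42073/120684 - 1*(-298659) = 42073/120684 + 298659 = 36043404829/120684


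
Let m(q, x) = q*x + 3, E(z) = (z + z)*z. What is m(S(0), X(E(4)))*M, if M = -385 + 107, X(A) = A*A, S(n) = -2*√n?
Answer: -834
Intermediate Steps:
E(z) = 2*z² (E(z) = (2*z)*z = 2*z²)
X(A) = A²
m(q, x) = 3 + q*x
M = -278
m(S(0), X(E(4)))*M = (3 + (-2*√0)*(2*4²)²)*(-278) = (3 + (-2*0)*(2*16)²)*(-278) = (3 + 0*32²)*(-278) = (3 + 0*1024)*(-278) = (3 + 0)*(-278) = 3*(-278) = -834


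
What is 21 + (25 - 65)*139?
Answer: -5539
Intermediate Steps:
21 + (25 - 65)*139 = 21 - 40*139 = 21 - 5560 = -5539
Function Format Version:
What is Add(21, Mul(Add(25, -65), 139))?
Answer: -5539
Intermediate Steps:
Add(21, Mul(Add(25, -65), 139)) = Add(21, Mul(-40, 139)) = Add(21, -5560) = -5539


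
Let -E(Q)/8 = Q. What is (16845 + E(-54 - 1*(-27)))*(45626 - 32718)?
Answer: 220223388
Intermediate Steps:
E(Q) = -8*Q
(16845 + E(-54 - 1*(-27)))*(45626 - 32718) = (16845 - 8*(-54 - 1*(-27)))*(45626 - 32718) = (16845 - 8*(-54 + 27))*12908 = (16845 - 8*(-27))*12908 = (16845 + 216)*12908 = 17061*12908 = 220223388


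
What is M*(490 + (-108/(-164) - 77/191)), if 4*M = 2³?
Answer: 7678380/7831 ≈ 980.51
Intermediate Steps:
M = 2 (M = (¼)*2³ = (¼)*8 = 2)
M*(490 + (-108/(-164) - 77/191)) = 2*(490 + (-108/(-164) - 77/191)) = 2*(490 + (-108*(-1/164) - 77*1/191)) = 2*(490 + (27/41 - 77/191)) = 2*(490 + 2000/7831) = 2*(3839190/7831) = 7678380/7831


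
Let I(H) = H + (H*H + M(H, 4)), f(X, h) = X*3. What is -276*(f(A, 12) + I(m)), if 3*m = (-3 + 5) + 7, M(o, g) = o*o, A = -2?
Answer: -4140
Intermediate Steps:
M(o, g) = o**2
m = 3 (m = ((-3 + 5) + 7)/3 = (2 + 7)/3 = (1/3)*9 = 3)
f(X, h) = 3*X
I(H) = H + 2*H**2 (I(H) = H + (H*H + H**2) = H + (H**2 + H**2) = H + 2*H**2)
-276*(f(A, 12) + I(m)) = -276*(3*(-2) + 3*(1 + 2*3)) = -276*(-6 + 3*(1 + 6)) = -276*(-6 + 3*7) = -276*(-6 + 21) = -276*15 = -4140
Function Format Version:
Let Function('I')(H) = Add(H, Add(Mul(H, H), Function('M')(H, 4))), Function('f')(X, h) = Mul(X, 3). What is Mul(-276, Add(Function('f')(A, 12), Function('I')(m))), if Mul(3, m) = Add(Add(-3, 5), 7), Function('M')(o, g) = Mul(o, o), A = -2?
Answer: -4140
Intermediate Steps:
Function('M')(o, g) = Pow(o, 2)
m = 3 (m = Mul(Rational(1, 3), Add(Add(-3, 5), 7)) = Mul(Rational(1, 3), Add(2, 7)) = Mul(Rational(1, 3), 9) = 3)
Function('f')(X, h) = Mul(3, X)
Function('I')(H) = Add(H, Mul(2, Pow(H, 2))) (Function('I')(H) = Add(H, Add(Mul(H, H), Pow(H, 2))) = Add(H, Add(Pow(H, 2), Pow(H, 2))) = Add(H, Mul(2, Pow(H, 2))))
Mul(-276, Add(Function('f')(A, 12), Function('I')(m))) = Mul(-276, Add(Mul(3, -2), Mul(3, Add(1, Mul(2, 3))))) = Mul(-276, Add(-6, Mul(3, Add(1, 6)))) = Mul(-276, Add(-6, Mul(3, 7))) = Mul(-276, Add(-6, 21)) = Mul(-276, 15) = -4140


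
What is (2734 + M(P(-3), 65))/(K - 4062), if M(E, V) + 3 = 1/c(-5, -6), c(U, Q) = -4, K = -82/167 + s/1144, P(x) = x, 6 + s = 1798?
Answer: -260852163/387915760 ≈ -0.67245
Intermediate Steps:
s = 1792 (s = -6 + 1798 = 1792)
K = 25682/23881 (K = -82/167 + 1792/1144 = -82*1/167 + 1792*(1/1144) = -82/167 + 224/143 = 25682/23881 ≈ 1.0754)
M(E, V) = -13/4 (M(E, V) = -3 + 1/(-4) = -3 - ¼ = -13/4)
(2734 + M(P(-3), 65))/(K - 4062) = (2734 - 13/4)/(25682/23881 - 4062) = 10923/(4*(-96978940/23881)) = (10923/4)*(-23881/96978940) = -260852163/387915760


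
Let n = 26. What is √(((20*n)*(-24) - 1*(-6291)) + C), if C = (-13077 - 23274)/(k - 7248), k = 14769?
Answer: 2*I*√9732136395/2507 ≈ 78.701*I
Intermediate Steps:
C = -12117/2507 (C = (-13077 - 23274)/(14769 - 7248) = -36351/7521 = -36351*1/7521 = -12117/2507 ≈ -4.8333)
√(((20*n)*(-24) - 1*(-6291)) + C) = √(((20*26)*(-24) - 1*(-6291)) - 12117/2507) = √((520*(-24) + 6291) - 12117/2507) = √((-12480 + 6291) - 12117/2507) = √(-6189 - 12117/2507) = √(-15527940/2507) = 2*I*√9732136395/2507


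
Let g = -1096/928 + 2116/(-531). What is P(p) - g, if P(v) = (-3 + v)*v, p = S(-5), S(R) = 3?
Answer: 318203/61596 ≈ 5.1660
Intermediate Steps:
p = 3
P(v) = v*(-3 + v)
g = -318203/61596 (g = -1096*1/928 + 2116*(-1/531) = -137/116 - 2116/531 = -318203/61596 ≈ -5.1660)
P(p) - g = 3*(-3 + 3) - 1*(-318203/61596) = 3*0 + 318203/61596 = 0 + 318203/61596 = 318203/61596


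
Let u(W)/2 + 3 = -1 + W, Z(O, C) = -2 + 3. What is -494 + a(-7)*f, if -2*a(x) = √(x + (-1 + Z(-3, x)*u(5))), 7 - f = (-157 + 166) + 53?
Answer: -494 + 55*I*√6/2 ≈ -494.0 + 67.361*I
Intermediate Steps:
Z(O, C) = 1
u(W) = -8 + 2*W (u(W) = -6 + 2*(-1 + W) = -6 + (-2 + 2*W) = -8 + 2*W)
f = -55 (f = 7 - ((-157 + 166) + 53) = 7 - (9 + 53) = 7 - 1*62 = 7 - 62 = -55)
a(x) = -√(1 + x)/2 (a(x) = -√(x + (-1 + 1*(-8 + 2*5)))/2 = -√(x + (-1 + 1*(-8 + 10)))/2 = -√(x + (-1 + 1*2))/2 = -√(x + (-1 + 2))/2 = -√(x + 1)/2 = -√(1 + x)/2)
-494 + a(-7)*f = -494 - √(1 - 7)/2*(-55) = -494 - I*√6/2*(-55) = -494 + 55*I*√6/2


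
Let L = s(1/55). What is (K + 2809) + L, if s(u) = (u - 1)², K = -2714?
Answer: 290291/3025 ≈ 95.964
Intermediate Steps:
s(u) = (-1 + u)²
L = 2916/3025 (L = (-1 + 1/55)² = (-54/55)² = 2916/3025 ≈ 0.96397)
(K + 2809) + L = (-2714 + 2809) + 2916/3025 = 95 + 2916/3025 = 290291/3025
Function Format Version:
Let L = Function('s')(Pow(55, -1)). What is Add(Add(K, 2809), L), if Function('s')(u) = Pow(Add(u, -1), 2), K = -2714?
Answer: Rational(290291, 3025) ≈ 95.964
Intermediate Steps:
Function('s')(u) = Pow(Add(-1, u), 2)
L = Rational(2916, 3025) (L = Pow(Add(-1, Pow(55, -1)), 2) = Pow(Add(-1, Rational(1, 55)), 2) = Pow(Rational(-54, 55), 2) = Rational(2916, 3025) ≈ 0.96397)
Add(Add(K, 2809), L) = Add(Add(-2714, 2809), Rational(2916, 3025)) = Add(95, Rational(2916, 3025)) = Rational(290291, 3025)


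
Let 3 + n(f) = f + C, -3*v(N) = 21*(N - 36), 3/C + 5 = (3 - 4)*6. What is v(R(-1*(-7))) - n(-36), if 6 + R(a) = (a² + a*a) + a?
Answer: -4419/11 ≈ -401.73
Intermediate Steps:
R(a) = -6 + a + 2*a² (R(a) = -6 + ((a² + a*a) + a) = -6 + ((a² + a²) + a) = -6 + (2*a² + a) = -6 + (a + 2*a²) = -6 + a + 2*a²)
C = -3/11 (C = 3/(-5 + (3 - 4)*6) = 3/(-5 - 1*6) = 3/(-5 - 6) = 3/(-11) = 3*(-1/11) = -3/11 ≈ -0.27273)
v(N) = 252 - 7*N (v(N) = -7*(N - 36) = -7*(-36 + N) = -(-756 + 21*N)/3 = 252 - 7*N)
n(f) = -36/11 + f (n(f) = -3 + (f - 3/11) = -3 + (-3/11 + f) = -36/11 + f)
v(R(-1*(-7))) - n(-36) = (252 - 7*(-6 - 1*(-7) + 2*(-1*(-7))²)) - (-36/11 - 36) = (252 - 7*(-6 + 7 + 2*7²)) - 1*(-432/11) = (252 - 7*(-6 + 7 + 2*49)) + 432/11 = (252 - 7*(-6 + 7 + 98)) + 432/11 = (252 - 7*99) + 432/11 = (252 - 693) + 432/11 = -441 + 432/11 = -4419/11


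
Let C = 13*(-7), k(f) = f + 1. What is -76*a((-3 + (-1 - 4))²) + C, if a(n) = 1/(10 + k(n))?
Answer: -6901/75 ≈ -92.013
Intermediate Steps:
k(f) = 1 + f
C = -91
a(n) = 1/(11 + n) (a(n) = 1/(10 + (1 + n)) = 1/(11 + n))
-76*a((-3 + (-1 - 4))²) + C = -76/(11 + (-3 + (-1 - 4))²) - 91 = -76/(11 + (-3 - 5)²) - 91 = -76/(11 + (-8)²) - 91 = -76/(11 + 64) - 91 = -76/75 - 91 = -6901/75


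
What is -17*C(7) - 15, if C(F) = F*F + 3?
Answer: -899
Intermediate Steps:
C(F) = 3 + F² (C(F) = F² + 3 = 3 + F²)
-17*C(7) - 15 = -17*(3 + 7²) - 15 = -17*(3 + 49) - 15 = -17*52 - 15 = -884 - 15 = -899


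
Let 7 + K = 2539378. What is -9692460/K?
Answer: -3230820/846457 ≈ -3.8169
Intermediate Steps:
K = 2539371 (K = -7 + 2539378 = 2539371)
-9692460/K = -9692460/2539371 = -9692460*1/2539371 = -3230820/846457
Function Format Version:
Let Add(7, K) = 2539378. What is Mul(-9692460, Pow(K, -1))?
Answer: Rational(-3230820, 846457) ≈ -3.8169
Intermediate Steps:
K = 2539371 (K = Add(-7, 2539378) = 2539371)
Mul(-9692460, Pow(K, -1)) = Mul(-9692460, Pow(2539371, -1)) = Mul(-9692460, Rational(1, 2539371)) = Rational(-3230820, 846457)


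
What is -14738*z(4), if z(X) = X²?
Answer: -235808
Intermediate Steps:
-14738*z(4) = -14738*4² = -14738*16 = -235808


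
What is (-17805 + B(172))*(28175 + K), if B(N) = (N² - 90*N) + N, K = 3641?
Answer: -112278664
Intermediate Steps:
B(N) = N² - 89*N
(-17805 + B(172))*(28175 + K) = (-17805 + 172*(-89 + 172))*(28175 + 3641) = (-17805 + 172*83)*31816 = (-17805 + 14276)*31816 = -3529*31816 = -112278664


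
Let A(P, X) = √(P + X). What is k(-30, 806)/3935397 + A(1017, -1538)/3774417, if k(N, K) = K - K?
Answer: I*√521/3774417 ≈ 6.0474e-6*I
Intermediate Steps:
k(N, K) = 0
k(-30, 806)/3935397 + A(1017, -1538)/3774417 = 0/3935397 + √(1017 - 1538)/3774417 = 0*(1/3935397) + √(-521)*(1/3774417) = 0 + (I*√521)*(1/3774417) = 0 + I*√521/3774417 = I*√521/3774417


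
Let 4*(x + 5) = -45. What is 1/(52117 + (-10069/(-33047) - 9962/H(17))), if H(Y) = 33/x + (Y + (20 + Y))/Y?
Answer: 20918751/908338066309 ≈ 2.3030e-5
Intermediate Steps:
x = -65/4 (x = -5 + (¼)*(-45) = -5 - 45/4 = -65/4 ≈ -16.250)
H(Y) = -132/65 + (20 + 2*Y)/Y (H(Y) = 33/(-65/4) + (Y + (20 + Y))/Y = 33*(-4/65) + (20 + 2*Y)/Y = -132/65 + (20 + 2*Y)/Y)
1/(52117 + (-10069/(-33047) - 9962/H(17))) = 1/(52117 + (-10069/(-33047) - 9962/(-2/65 + 20/17))) = 1/(52117 + (-10069*(-1/33047) - 9962/(-2/65 + 20*(1/17)))) = 1/(52117 + (10069/33047 - 9962/(-2/65 + 20/17))) = 1/(52117 + (10069/33047 - 9962/1266/1105)) = 1/(52117 + (10069/33047 - 9962*1105/1266)) = 1/(52117 + (10069/33047 - 5504005/633)) = 1/(52117 - 181884479558/20918751) = 1/(908338066309/20918751) = 20918751/908338066309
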